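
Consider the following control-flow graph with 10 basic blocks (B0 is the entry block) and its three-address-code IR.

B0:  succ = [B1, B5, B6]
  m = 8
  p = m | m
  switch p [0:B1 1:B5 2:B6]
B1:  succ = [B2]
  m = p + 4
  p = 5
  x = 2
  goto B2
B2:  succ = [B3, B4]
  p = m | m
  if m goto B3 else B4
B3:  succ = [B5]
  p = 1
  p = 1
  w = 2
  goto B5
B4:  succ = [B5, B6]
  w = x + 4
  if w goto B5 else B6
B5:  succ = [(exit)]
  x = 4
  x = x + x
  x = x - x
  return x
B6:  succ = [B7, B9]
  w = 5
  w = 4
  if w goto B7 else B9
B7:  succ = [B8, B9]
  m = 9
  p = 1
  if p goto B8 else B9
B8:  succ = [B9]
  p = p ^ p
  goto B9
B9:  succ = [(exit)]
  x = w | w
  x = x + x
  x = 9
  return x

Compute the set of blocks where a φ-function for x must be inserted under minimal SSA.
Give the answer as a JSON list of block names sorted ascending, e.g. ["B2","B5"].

idom tree: B1←B0 B2←B1 B3←B2 B4←B2 B5←B0 B6←B0 B7←B6 B8←B7 B9←B6
Dom∩ at merges:
  B5: preds {B0,B3,B4}: {B0} ∩ {B0,B1,B2,B3} ∩ {B0,B1,B2,B4} = {B0}; idom=B0
  B6: preds {B0,B4}: {B0} ∩ {B0,B1,B2,B4} = {B0}; idom=B0
  B9: preds {B6,B7,B8}: {B0,B6} ∩ {B0,B6,B7} ∩ {B0,B6,B7,B8} = {B0,B6}; idom=B6

DF walk-up:
  B5←B0: walk · to B0
  B5←B3: walk B3→B2→B1 to B0
  B5←B4: walk B4→B2→B1 to B0
  B6←B0: walk · to B0
  B6←B4: walk B4→B2→B1 to B0
  B9←B6: walk · to B6
  B9←B7: walk B7 to B6
  B9←B8: walk B8→B7 to B6
  DF(B0)=∅
  DF(B1)={B5,B6}
  DF(B2)={B5,B6}
  DF(B3)={B5}
  DF(B4)={B5,B6}
  DF(B5)=∅
  DF(B6)=∅
  DF(B7)={B9}
  DF(B8)={B9}
  DF(B9)=∅

φ for x: defs {B1,B5,B9}
  DF⁺ = {B5,B6}

Answer: ["B5", "B6"]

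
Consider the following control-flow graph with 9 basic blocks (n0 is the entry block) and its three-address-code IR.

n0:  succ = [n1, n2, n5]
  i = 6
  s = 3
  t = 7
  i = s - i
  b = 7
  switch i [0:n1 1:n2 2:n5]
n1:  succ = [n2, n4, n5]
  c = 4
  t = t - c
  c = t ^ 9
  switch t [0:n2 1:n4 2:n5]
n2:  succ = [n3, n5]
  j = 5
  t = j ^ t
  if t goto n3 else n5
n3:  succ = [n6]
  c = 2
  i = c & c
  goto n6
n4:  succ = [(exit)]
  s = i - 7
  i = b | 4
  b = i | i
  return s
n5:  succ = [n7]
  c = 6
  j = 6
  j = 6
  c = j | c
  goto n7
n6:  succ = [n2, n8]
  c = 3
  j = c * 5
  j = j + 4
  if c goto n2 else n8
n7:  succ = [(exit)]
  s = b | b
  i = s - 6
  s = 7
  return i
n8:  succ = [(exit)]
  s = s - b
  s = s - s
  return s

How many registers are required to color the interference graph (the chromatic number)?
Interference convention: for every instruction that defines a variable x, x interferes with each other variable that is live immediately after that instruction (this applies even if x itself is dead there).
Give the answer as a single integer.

Per-block:
  n0 def {b,i,s,t} use ∅
  n1 def {c,t} use {t}
  n2 def {j,t} use {t}
  n3 def {c,i} use ∅
  n4 def {b,i,s} use {b,i}
  n5 def {c,j} use ∅
  n6 def {c,j} use ∅
  n7 def {i,s} use {b}
  n8 def {s} use {b,s}

Liveness:
  n0: in=∅ out={b,i,s,t}
  n1: in={b,i,s,t} out={b,i,s,t}
  n2: in={b,s,t} out={b,s,t}
  n3: in={b,s,t} out={b,s,t}
  n4: in={b,i} out=∅
  n5: in={b} out={b}
  n6: in={b,s,t} out={b,s,t}
  n7: in={b} out=∅
  n8: in={b,s} out=∅

Interference:
  b — {c,i,j,s,t}
  c — {b,i,j,s,t}
  i — {b,c,s,t}
  j — {b,c,s,t}
  s — {b,c,i,j,t}
  t — {b,c,i,j,s}

Registers:
  clique {b,c,i,s,t} ⇒ need ≥ 5
  assign b→R0 c→R1 i→R4 j→R4 s→R2 t→R3 — no edge inside a register ⇒ χ ≤ 5
  χ = 5

Answer: 5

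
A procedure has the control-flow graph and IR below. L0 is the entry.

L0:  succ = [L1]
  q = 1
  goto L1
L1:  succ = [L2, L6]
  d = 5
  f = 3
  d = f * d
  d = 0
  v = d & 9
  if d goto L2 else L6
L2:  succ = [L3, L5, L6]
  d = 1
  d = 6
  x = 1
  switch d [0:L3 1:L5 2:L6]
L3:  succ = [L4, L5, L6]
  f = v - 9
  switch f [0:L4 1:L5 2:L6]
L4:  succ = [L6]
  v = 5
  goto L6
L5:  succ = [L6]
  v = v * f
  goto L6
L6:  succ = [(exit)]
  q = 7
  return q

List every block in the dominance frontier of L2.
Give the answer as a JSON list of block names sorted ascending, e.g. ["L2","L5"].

Answer: ["L6"]

Derivation:
idom tree: L1←L0 L2←L1 L3←L2 L4←L3 L5←L2 L6←L1
Join-block Dom:
  L5: preds {L2,L3}: {L0,L1,L2} ∩ {L0,L1,L2,L3} = {L0,L1,L2}; idom=L2
  L6: preds {L1,L2,L3,L4,L5}: {L0,L1} ∩ {L0,L1,L2} ∩ {L0,L1,L2,L3} ∩ {L0,L1,L2,L3,L4} ∩ {L0,L1,L2,L5} = {L0,L1}; idom=L1

DF derivation:
  join L5 pred L2: · stop@L2
  join L5 pred L3: L3 stop@L2
  join L6 pred L1: · stop@L1
  join L6 pred L2: L2 stop@L1
  join L6 pred L3: L3→L2 stop@L1
  join L6 pred L4: L4→L3→L2 stop@L1
  join L6 pred L5: L5→L2 stop@L1
  L0: DF=∅
  L1: DF=∅
  L2: DF={L6}
  L3: DF={L5,L6}
  L4: DF={L6}
  L5: DF={L6}
  L6: DF=∅

DF(L2) = ["L6"]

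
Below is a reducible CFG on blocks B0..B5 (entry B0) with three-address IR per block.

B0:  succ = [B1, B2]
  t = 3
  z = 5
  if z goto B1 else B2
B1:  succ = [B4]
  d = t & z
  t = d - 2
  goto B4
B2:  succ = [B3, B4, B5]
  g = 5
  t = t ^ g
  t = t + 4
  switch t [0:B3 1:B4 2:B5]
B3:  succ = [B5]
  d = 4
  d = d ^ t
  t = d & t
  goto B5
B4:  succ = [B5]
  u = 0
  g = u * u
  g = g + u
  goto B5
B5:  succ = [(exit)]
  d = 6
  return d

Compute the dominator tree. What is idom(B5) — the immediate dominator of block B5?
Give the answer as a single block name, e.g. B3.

Answer: B0

Derivation:
idom tree: B1←B0 B2←B0 B3←B2 B4←B0 B5←B0
Dom∩ at merges:
  B4: preds {B1,B2}: {B0,B1} ∩ {B0,B2} = {B0}; idom=B0
  B5: preds {B2,B3,B4}: {B0,B2} ∩ {B0,B2,B3} ∩ {B0,B4} = {B0}; idom=B0

idom(B5) = B0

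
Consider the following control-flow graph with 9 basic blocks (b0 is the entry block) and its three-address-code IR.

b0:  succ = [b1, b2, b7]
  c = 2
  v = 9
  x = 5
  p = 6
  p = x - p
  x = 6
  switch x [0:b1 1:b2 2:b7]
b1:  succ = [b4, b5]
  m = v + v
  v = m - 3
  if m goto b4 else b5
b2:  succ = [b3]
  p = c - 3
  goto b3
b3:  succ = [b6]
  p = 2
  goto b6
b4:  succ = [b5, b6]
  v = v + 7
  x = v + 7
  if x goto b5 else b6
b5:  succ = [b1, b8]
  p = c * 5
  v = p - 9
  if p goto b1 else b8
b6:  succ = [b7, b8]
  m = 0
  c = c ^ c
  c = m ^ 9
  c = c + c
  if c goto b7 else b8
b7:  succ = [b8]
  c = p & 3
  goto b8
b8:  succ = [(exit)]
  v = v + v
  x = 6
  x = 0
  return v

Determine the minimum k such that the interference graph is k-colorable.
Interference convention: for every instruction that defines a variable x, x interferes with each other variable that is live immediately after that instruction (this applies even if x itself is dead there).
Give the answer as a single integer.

Per-block:
  b0: {c,p,v,x} / ∅
  b1: {m,v} / {v}
  b2: {p} / {c}
  b3: {p} / ∅
  b4: {v,x} / {v}
  b5: {p,v} / {c}
  b6: {c,m} / {c}
  b7: {c} / {p}
  b8: {v,x} / {v}

Liveness:
  live b0: ∅→{c,p,v}
  live b1: {c,p,v}→{c,p,v}
  live b2: {c,v}→{c,v}
  live b3: {c,v}→{c,p,v}
  live b4: {c,p,v}→{c,p,v}
  live b5: {c}→{c,p,v}
  live b6: {c,p,v}→{p,v}
  live b7: {p,v}→{v}
  live b8: {v}→∅

Conflict graph:
  c: {m,p,v,x}
  m: {c,p,v}
  p: {c,m,v,x}
  v: {c,m,p,x}
  x: {c,p,v}

Colouring:
  lower bound: {c,m,p,v} mutually conflict ⇒ χ ≥ 4
  4-colouring: c0={c}  c1={p}  c2={v}  c3={m,x}
  χ = 4

Answer: 4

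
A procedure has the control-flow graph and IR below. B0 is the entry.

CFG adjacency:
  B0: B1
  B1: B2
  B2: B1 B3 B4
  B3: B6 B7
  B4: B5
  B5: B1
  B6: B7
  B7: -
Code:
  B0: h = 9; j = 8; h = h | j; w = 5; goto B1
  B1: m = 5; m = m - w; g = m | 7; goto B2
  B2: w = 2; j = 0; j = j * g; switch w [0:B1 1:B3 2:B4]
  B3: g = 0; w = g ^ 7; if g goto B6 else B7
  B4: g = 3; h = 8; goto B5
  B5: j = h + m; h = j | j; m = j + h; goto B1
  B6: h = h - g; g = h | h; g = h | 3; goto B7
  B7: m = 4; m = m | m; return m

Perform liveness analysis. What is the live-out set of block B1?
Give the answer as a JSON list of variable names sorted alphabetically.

def/use:
  B0 def {h,j,w} use ∅
  B1 def {g,m} use {w}
  B2 def {j,w} use {g}
  B3 def {g,w} use ∅
  B4 def {g,h} use ∅
  B5 def {h,j,m} use {h,m}
  B6 def {g,h} use {g,h}
  B7 def {m} use ∅

Live sets:
  B0 li=∅ lo={h,w}
  B1 li={h,w} lo={g,h,m}
  B2 li={g,h,m} lo={h,m,w}
  B3 li={h} lo={g,h}
  B4 li={m,w} lo={h,m,w}
  B5 li={h,m,w} lo={h,w}
  B6 li={g,h} lo=∅
  B7 li=∅ lo=∅

live-out(B1) = ["g", "h", "m"]

Answer: ["g", "h", "m"]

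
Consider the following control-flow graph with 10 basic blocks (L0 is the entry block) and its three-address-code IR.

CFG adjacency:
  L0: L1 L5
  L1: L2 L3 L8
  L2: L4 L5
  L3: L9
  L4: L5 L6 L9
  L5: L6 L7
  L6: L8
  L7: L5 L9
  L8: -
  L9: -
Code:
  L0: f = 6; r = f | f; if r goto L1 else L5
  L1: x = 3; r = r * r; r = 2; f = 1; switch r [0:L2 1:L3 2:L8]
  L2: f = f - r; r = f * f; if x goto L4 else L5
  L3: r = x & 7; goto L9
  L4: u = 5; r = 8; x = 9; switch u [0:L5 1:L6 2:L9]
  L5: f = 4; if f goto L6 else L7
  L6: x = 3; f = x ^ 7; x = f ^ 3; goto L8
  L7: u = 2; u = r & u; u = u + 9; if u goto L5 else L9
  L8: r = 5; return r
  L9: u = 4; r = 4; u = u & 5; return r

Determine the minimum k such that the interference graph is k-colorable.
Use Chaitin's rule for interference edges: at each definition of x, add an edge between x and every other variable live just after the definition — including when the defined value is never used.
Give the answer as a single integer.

Block summaries:
  L0: {f,r} / ∅
  L1: {f,r,x} / {r}
  L2: {f,r} / {f,r,x}
  L3: {r} / {x}
  L4: {r,u,x} / ∅
  L5: {f} / ∅
  L6: {f,x} / ∅
  L7: {u} / {r}
  L8: {r} / ∅
  L9: {r,u} / ∅

Backward fixpoint:
  live L0: ∅→{r}
  live L1: {r}→{f,r,x}
  live L2: {f,r,x}→{r}
  live L3: {x}→∅
  live L4: ∅→{r}
  live L5: {r}→{r}
  live L6: ∅→∅
  live L7: {r}→{r}
  live L8: ∅→∅
  live L9: ∅→∅

Interference:
  f — {r,x}
  r — {f,u,x}
  u — {r,x}
  x — {f,r,u}

Colouring:
  {f,r,x} pairwise interfere (3-clique) ⇒ χ ≥ 3
  3-colouring: R0={r}  R1={x}  R2={f,u}
  χ = 3

Answer: 3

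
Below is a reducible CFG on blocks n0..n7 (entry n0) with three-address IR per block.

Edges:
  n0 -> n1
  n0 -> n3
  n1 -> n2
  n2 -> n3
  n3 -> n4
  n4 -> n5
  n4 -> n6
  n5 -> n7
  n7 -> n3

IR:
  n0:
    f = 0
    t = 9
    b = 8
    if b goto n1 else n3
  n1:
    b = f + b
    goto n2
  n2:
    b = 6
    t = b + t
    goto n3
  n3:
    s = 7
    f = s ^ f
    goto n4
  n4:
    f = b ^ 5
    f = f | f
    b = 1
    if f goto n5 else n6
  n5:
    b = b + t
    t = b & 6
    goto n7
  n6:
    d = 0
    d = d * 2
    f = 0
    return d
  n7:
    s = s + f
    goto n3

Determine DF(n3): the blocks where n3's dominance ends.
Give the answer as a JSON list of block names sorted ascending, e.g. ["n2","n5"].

Answer: ["n3"]

Derivation:
idom tree: n1←n0 n2←n1 n3←n0 n4←n3 n5←n4 n6←n4 n7←n5
Dom∩ at merges:
  n3: preds {n0,n2,n7}: {n0} ∩ {n0,n1,n2} ∩ {n0,n3,n4,n5,n7} = {n0}; idom=n0

Frontier:
  join n3 pred n0: · stop@n0
  join n3 pred n2: n2→n1 stop@n0
  join n3 pred n7: n7→n5→n4→n3 stop@n0
  n0 → ∅
  n1 → {n3}
  n2 → {n3}
  n3 → {n3}
  n4 → {n3}
  n5 → {n3}
  n6 → ∅
  n7 → {n3}

DF(n3) = ["n3"]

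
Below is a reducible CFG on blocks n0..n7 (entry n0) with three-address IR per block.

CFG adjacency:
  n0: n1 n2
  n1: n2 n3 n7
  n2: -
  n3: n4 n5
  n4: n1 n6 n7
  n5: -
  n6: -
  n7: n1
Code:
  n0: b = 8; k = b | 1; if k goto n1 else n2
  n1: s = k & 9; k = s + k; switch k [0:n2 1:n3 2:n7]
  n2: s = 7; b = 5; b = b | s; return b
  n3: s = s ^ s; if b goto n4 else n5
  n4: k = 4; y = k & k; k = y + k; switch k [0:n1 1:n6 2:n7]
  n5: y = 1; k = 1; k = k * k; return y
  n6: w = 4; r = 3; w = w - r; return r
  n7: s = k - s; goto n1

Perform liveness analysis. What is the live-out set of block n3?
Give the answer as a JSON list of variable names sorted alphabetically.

Answer: ["b", "s"]

Derivation:
Per-block:
  n0 def {b,k} use ∅
  n1 def {k,s} use {k}
  n2 def {b,s} use ∅
  n3 def {s} use {b,s}
  n4 def {k,y} use ∅
  n5 def {k,y} use ∅
  n6 def {r,w} use ∅
  n7 def {s} use {k,s}

Liveness:
  n0: in=∅ out={b,k}
  n1: in={b,k} out={b,k,s}
  n2: in=∅ out=∅
  n3: in={b,s} out={b,s}
  n4: in={b,s} out={b,k,s}
  n5: in=∅ out=∅
  n6: in=∅ out=∅
  n7: in={b,k,s} out={b,k}

live-out(n3) = ["b", "s"]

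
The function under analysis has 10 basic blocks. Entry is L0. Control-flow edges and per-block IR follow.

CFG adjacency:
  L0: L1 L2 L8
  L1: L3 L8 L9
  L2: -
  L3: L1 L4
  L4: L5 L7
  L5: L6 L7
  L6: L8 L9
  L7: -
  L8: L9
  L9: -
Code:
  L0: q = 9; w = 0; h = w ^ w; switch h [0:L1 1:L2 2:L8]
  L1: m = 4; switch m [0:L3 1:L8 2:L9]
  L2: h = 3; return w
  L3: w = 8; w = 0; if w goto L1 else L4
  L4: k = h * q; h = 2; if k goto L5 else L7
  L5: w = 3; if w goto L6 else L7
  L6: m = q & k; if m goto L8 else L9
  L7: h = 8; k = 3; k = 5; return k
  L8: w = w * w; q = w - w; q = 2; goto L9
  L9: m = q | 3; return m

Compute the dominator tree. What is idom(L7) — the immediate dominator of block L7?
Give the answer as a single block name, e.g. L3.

Answer: L4

Analysis:
idom tree: L1←L0 L2←L0 L3←L1 L4←L3 L5←L4 L6←L5 L7←L4 L8←L0 L9←L0
Dom∩ at merges:
  L1: preds {L0,L3}: {L0} ∩ {L0,L1,L3} = {L0}; idom=L0
  L7: preds {L4,L5}: {L0,L1,L3,L4} ∩ {L0,L1,L3,L4,L5} = {L0,L1,L3,L4}; idom=L4
  L8: preds {L0,L1,L6}: {L0} ∩ {L0,L1} ∩ {L0,L1,L3,L4,L5,L6} = {L0}; idom=L0
  L9: preds {L1,L6,L8}: {L0,L1} ∩ {L0,L1,L3,L4,L5,L6} ∩ {L0,L8} = {L0}; idom=L0

idom(L7) = L4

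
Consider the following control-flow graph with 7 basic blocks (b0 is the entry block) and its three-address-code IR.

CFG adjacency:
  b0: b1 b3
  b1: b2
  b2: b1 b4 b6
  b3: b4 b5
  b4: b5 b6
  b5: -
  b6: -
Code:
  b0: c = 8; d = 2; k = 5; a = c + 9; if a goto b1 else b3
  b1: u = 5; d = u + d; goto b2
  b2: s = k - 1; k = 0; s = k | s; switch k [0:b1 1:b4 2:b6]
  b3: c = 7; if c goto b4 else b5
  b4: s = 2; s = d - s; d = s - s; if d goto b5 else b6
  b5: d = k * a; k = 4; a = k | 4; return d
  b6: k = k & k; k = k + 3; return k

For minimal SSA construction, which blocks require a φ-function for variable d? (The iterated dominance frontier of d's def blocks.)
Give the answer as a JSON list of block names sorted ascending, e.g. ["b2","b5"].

idom tree: b1←b0 b2←b1 b3←b0 b4←b0 b5←b0 b6←b0
Join-block Dom:
  b1: preds {b0,b2}: {b0} ∩ {b0,b1,b2} = {b0}; idom=b0
  b4: preds {b2,b3}: {b0,b1,b2} ∩ {b0,b3} = {b0}; idom=b0
  b5: preds {b3,b4}: {b0,b3} ∩ {b0,b4} = {b0}; idom=b0
  b6: preds {b2,b4}: {b0,b1,b2} ∩ {b0,b4} = {b0}; idom=b0

DF walk-up:
  join b1 pred b0: · stop@b0
  join b1 pred b2: b2→b1 stop@b0
  join b4 pred b2: b2→b1 stop@b0
  join b4 pred b3: b3 stop@b0
  join b5 pred b3: b3 stop@b0
  join b5 pred b4: b4 stop@b0
  join b6 pred b2: b2→b1 stop@b0
  join b6 pred b4: b4 stop@b0
  b0: DF=∅
  b1: DF={b1,b4,b6}
  b2: DF={b1,b4,b6}
  b3: DF={b4,b5}
  b4: DF={b5,b6}
  b5: DF=∅
  b6: DF=∅

φ for d: defs {b0,b1,b4,b5}
  DF⁺ = {b1,b4,b5,b6}

Answer: ["b1", "b4", "b5", "b6"]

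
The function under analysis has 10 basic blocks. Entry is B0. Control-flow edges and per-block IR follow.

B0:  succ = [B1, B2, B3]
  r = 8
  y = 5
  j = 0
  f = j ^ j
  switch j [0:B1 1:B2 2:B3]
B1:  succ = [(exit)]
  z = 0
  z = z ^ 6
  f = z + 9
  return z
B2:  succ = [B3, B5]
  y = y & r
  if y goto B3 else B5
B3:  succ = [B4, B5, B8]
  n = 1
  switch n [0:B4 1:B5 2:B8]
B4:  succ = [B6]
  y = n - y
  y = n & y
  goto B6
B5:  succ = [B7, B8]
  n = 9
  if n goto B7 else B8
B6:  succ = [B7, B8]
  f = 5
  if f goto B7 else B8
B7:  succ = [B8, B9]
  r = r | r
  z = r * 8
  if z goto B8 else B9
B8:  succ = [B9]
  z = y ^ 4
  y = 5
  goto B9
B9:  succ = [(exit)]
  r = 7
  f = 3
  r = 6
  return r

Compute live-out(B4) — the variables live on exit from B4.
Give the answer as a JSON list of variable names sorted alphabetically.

def/use:
  B0: def={f,j,r,y} ue=∅
  B1: def={f,z} ue=∅
  B2: def={y} ue={r,y}
  B3: def={n} ue=∅
  B4: def={y} ue={n,y}
  B5: def={n} ue=∅
  B6: def={f} ue=∅
  B7: def={r,z} ue={r}
  B8: def={y,z} ue={y}
  B9: def={f,r} ue=∅

Backward fixpoint:
  live B0: ∅→{r,y}
  live B1: ∅→∅
  live B2: {r,y}→{r,y}
  live B3: {r,y}→{n,r,y}
  live B4: {n,r,y}→{r,y}
  live B5: {r,y}→{r,y}
  live B6: {r,y}→{r,y}
  live B7: {r,y}→{y}
  live B8: {y}→∅
  live B9: ∅→∅

live-out(B4) = ["r", "y"]

Answer: ["r", "y"]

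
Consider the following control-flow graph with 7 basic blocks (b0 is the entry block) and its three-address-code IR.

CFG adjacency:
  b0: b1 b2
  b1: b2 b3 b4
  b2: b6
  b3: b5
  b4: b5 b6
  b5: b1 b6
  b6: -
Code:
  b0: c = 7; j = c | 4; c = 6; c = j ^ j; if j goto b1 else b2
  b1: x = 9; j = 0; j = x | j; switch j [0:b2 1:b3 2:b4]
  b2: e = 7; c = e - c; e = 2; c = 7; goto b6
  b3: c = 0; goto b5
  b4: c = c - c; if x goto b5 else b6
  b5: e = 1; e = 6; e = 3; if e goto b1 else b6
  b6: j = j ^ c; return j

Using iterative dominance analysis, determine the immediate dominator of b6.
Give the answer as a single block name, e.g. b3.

Answer: b0

Derivation:
idom tree: b1←b0 b2←b0 b3←b1 b4←b1 b5←b1 b6←b0
Dom at joins:
  b1: preds {b0,b5}: {b0} ∩ {b0,b1,b5} = {b0}; idom=b0
  b2: preds {b0,b1}: {b0} ∩ {b0,b1} = {b0}; idom=b0
  b5: preds {b3,b4}: {b0,b1,b3} ∩ {b0,b1,b4} = {b0,b1}; idom=b1
  b6: preds {b2,b4,b5}: {b0,b2} ∩ {b0,b1,b4} ∩ {b0,b1,b5} = {b0}; idom=b0

idom(b6) = b0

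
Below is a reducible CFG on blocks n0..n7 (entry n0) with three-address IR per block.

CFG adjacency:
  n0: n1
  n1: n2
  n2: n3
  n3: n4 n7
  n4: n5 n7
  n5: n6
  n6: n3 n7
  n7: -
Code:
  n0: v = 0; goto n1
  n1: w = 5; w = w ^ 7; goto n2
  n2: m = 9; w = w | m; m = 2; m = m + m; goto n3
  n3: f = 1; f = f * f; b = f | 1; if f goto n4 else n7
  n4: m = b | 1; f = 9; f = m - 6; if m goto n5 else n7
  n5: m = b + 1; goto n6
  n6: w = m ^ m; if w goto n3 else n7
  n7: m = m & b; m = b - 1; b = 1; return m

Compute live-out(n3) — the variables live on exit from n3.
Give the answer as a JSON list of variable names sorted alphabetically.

Block summaries:
  n0: def={v} ue=∅
  n1: def={w} ue=∅
  n2: def={m,w} ue={w}
  n3: def={b,f} ue=∅
  n4: def={f,m} ue={b}
  n5: def={m} ue={b}
  n6: def={w} ue={m}
  n7: def={b,m} ue={b,m}

Liveness:
  n0: in=∅ out=∅
  n1: in=∅ out={w}
  n2: in={w} out={m}
  n3: in={m} out={b,m}
  n4: in={b} out={b,m}
  n5: in={b} out={b,m}
  n6: in={b,m} out={b,m}
  n7: in={b,m} out=∅

live-out(n3) = ["b", "m"]

Answer: ["b", "m"]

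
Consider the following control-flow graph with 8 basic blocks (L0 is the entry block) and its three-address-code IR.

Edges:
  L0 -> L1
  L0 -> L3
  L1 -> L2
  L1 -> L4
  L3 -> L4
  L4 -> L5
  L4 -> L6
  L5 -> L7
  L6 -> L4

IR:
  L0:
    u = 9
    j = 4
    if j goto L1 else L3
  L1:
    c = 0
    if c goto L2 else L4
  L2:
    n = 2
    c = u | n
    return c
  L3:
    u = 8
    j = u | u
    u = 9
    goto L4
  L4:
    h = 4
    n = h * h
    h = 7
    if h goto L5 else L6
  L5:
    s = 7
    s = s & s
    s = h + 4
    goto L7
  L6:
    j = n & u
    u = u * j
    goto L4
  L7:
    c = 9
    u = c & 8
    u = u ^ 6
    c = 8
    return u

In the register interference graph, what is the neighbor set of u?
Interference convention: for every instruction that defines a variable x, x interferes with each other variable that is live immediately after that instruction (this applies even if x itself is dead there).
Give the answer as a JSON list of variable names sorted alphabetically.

Answer: ["c", "h", "j", "n"]

Working:
Per-block:
  L0: {j,u} / ∅
  L1: {c} / ∅
  L2: {c,n} / {u}
  L3: {j,u} / ∅
  L4: {h,n} / ∅
  L5: {s} / {h}
  L6: {j,u} / {n,u}
  L7: {c,u} / ∅

Liveness:
  live L0: ∅→{u}
  live L1: {u}→{u}
  live L2: {u}→∅
  live L3: ∅→{u}
  live L4: {u}→{h,n,u}
  live L5: {h}→∅
  live L6: {n,u}→{u}
  live L7: ∅→∅

Interference:
  c: {u}
  h: {n,s,u}
  j: {u}
  n: {h,u}
  s: {h}
  u: {c,h,j,n}

N(u) = ["c", "h", "j", "n"]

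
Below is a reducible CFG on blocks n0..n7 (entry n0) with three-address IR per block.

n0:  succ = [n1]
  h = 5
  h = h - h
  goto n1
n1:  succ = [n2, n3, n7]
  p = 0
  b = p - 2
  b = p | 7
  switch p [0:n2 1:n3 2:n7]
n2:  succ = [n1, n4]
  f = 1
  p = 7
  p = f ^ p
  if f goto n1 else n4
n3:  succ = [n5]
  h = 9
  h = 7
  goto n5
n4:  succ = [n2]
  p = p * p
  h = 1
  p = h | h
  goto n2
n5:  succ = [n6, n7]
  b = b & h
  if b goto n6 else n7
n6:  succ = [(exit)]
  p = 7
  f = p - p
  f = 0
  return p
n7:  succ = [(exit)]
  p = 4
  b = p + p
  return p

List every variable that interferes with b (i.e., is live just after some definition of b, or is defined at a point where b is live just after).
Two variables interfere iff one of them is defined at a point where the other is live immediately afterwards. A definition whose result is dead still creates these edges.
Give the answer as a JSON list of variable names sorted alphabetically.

Answer: ["h", "p"]

Derivation:
Block summaries:
  n0: def={h} ue=∅
  n1: def={b,p} ue=∅
  n2: def={f,p} ue=∅
  n3: def={h} ue=∅
  n4: def={h,p} ue={p}
  n5: def={b} ue={b,h}
  n6: def={f,p} ue=∅
  n7: def={b,p} ue=∅

Backward fixpoint:
  live n0: ∅→∅
  live n1: ∅→{b}
  live n2: ∅→{p}
  live n3: {b}→{b,h}
  live n4: {p}→∅
  live n5: {b,h}→∅
  live n6: ∅→∅
  live n7: ∅→∅

Conflict graph:
  b — {h,p}
  f — {p}
  h — {b}
  p — {b,f}

N(b) = ["h", "p"]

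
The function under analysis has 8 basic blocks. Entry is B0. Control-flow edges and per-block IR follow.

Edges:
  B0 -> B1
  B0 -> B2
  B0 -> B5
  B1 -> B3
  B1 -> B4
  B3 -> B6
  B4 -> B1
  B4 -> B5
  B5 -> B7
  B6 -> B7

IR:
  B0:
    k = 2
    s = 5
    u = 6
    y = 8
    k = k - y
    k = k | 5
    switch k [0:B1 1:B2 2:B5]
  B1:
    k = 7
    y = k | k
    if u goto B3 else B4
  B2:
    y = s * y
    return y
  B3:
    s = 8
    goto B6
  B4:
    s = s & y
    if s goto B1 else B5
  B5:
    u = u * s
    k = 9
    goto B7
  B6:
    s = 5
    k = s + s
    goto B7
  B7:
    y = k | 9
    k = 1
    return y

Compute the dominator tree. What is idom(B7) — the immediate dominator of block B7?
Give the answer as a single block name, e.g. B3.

Answer: B0

Derivation:
idom tree: B1←B0 B2←B0 B3←B1 B4←B1 B5←B0 B6←B3 B7←B0
Join-block Dom:
  B1: preds {B0,B4}: {B0} ∩ {B0,B1,B4} = {B0}; idom=B0
  B5: preds {B0,B4}: {B0} ∩ {B0,B1,B4} = {B0}; idom=B0
  B7: preds {B5,B6}: {B0,B5} ∩ {B0,B1,B3,B6} = {B0}; idom=B0

idom(B7) = B0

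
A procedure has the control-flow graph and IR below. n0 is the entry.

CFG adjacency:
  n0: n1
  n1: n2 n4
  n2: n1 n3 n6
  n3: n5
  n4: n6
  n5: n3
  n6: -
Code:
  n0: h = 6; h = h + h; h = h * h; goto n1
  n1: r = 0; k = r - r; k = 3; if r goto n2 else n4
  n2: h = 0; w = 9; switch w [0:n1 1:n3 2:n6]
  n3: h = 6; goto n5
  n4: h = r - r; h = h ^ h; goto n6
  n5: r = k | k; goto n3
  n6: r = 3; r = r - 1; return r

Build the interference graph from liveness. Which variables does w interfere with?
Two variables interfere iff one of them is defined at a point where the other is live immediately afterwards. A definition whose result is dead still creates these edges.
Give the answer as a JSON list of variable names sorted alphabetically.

Answer: ["k"]

Analysis:
Per-block:
  n0 def {h} use ∅
  n1 def {k,r} use ∅
  n2 def {h,w} use ∅
  n3 def {h} use ∅
  n4 def {h} use {r}
  n5 def {r} use {k}
  n6 def {r} use ∅

Liveness:
  n0: in=∅ out=∅
  n1: in=∅ out={k,r}
  n2: in={k} out={k}
  n3: in={k} out={k}
  n4: in={r} out=∅
  n5: in={k} out={k}
  n6: in=∅ out=∅

Interference:
  h — {k}
  k — {h,r,w}
  r — {k}
  w — {k}

N(w) = ["k"]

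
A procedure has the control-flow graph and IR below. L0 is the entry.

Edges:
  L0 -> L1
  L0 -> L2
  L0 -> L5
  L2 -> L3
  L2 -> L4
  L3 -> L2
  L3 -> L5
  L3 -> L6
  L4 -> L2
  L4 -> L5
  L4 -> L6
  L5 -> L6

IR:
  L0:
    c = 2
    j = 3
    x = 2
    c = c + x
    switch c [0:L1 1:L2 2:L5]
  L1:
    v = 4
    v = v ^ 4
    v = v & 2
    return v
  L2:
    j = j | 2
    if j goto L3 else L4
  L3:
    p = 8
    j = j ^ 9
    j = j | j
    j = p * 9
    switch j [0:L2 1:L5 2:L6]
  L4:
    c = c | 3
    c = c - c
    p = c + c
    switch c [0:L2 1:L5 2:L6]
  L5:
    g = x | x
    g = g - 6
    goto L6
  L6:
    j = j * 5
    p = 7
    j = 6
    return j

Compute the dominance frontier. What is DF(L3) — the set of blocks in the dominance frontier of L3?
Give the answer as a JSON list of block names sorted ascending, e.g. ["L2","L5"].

idom tree: L1←L0 L2←L0 L3←L2 L4←L2 L5←L0 L6←L0
Join-block Dom:
  L2: preds {L0,L3,L4}: {L0} ∩ {L0,L2,L3} ∩ {L0,L2,L4} = {L0}; idom=L0
  L5: preds {L0,L3,L4}: {L0} ∩ {L0,L2,L3} ∩ {L0,L2,L4} = {L0}; idom=L0
  L6: preds {L3,L4,L5}: {L0,L2,L3} ∩ {L0,L2,L4} ∩ {L0,L5} = {L0}; idom=L0

Frontier:
  L2←L0: walk · to L0
  L2←L3: walk L3→L2 to L0
  L2←L4: walk L4→L2 to L0
  L5←L0: walk · to L0
  L5←L3: walk L3→L2 to L0
  L5←L4: walk L4→L2 to L0
  L6←L3: walk L3→L2 to L0
  L6←L4: walk L4→L2 to L0
  L6←L5: walk L5 to L0
  L0 → ∅
  L1 → ∅
  L2 → {L2,L5,L6}
  L3 → {L2,L5,L6}
  L4 → {L2,L5,L6}
  L5 → {L6}
  L6 → ∅

DF(L3) = ["L2", "L5", "L6"]

Answer: ["L2", "L5", "L6"]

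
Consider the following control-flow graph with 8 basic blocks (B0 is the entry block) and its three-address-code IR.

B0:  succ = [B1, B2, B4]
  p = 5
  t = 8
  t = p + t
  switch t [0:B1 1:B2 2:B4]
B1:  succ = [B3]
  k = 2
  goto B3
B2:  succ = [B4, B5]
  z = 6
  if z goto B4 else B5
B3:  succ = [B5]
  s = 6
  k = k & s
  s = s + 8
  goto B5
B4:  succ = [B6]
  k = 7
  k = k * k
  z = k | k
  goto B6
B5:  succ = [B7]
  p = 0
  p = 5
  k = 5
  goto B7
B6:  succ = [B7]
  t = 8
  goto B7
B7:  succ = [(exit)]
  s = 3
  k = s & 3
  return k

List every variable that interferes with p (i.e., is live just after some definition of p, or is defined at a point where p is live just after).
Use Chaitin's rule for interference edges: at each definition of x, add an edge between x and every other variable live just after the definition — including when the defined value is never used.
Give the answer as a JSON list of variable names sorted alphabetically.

Answer: ["t"]

Working:
def/use:
  B0: {p,t} / ∅
  B1: {k} / ∅
  B2: {z} / ∅
  B3: {k,s} / {k}
  B4: {k,z} / ∅
  B5: {k,p} / ∅
  B6: {t} / ∅
  B7: {k,s} / ∅

Liveness:
  B0: in=∅ out=∅
  B1: in=∅ out={k}
  B2: in=∅ out=∅
  B3: in={k} out=∅
  B4: in=∅ out=∅
  B5: in=∅ out=∅
  B6: in=∅ out=∅
  B7: in=∅ out=∅

Conflict graph:
  k↔{s}
  p↔{t}
  s↔{k}
  t↔{p}
  z↔∅

N(p) = ["t"]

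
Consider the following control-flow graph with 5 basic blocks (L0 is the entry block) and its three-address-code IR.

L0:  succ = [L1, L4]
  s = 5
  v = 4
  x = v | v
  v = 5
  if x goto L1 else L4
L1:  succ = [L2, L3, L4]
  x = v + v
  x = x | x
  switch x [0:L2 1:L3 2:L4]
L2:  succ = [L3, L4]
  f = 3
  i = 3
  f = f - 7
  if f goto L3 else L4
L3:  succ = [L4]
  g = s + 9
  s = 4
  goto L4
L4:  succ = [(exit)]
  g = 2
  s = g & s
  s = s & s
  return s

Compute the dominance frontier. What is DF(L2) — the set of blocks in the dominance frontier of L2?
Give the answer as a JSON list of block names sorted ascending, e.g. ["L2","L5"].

idom tree: L1←L0 L2←L1 L3←L1 L4←L0
Join-block Dom:
  L3: preds {L1,L2}: {L0,L1} ∩ {L0,L1,L2} = {L0,L1}; idom=L1
  L4: preds {L0,L1,L2,L3}: {L0} ∩ {L0,L1} ∩ {L0,L1,L2} ∩ {L0,L1,L3} = {L0}; idom=L0

DF derivation:
  L3←L1: walk · to L1
  L3←L2: walk L2 to L1
  L4←L0: walk · to L0
  L4←L1: walk L1 to L0
  L4←L2: walk L2→L1 to L0
  L4←L3: walk L3→L1 to L0
  L0: DF=∅
  L1: DF={L4}
  L2: DF={L3,L4}
  L3: DF={L4}
  L4: DF=∅

DF(L2) = ["L3", "L4"]

Answer: ["L3", "L4"]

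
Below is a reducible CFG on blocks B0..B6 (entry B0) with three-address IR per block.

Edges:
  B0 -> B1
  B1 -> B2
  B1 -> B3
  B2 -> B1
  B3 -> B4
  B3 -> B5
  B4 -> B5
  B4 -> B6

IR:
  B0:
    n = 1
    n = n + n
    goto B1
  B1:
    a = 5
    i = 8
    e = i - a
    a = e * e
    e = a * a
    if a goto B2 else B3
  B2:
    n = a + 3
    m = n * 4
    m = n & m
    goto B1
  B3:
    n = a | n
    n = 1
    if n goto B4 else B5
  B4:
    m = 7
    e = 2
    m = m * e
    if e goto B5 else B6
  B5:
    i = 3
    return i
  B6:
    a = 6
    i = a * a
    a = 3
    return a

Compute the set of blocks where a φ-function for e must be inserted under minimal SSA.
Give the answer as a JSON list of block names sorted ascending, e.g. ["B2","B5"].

idom tree: B1←B0 B2←B1 B3←B1 B4←B3 B5←B3 B6←B4
Join-block Dom:
  B1: preds {B0,B2}: {B0} ∩ {B0,B1,B2} = {B0}; idom=B0
  B5: preds {B3,B4}: {B0,B1,B3} ∩ {B0,B1,B3,B4} = {B0,B1,B3}; idom=B3

DF walk-up:
  join B1 pred B0: · stop@B0
  join B1 pred B2: B2→B1 stop@B0
  join B5 pred B3: · stop@B3
  join B5 pred B4: B4 stop@B3
  DF(B0)=∅
  DF(B1)={B1}
  DF(B2)={B1}
  DF(B3)=∅
  DF(B4)={B5}
  DF(B5)=∅
  DF(B6)=∅

φ for e: defs {B1,B4}
  DF⁺ = {B1,B5}

Answer: ["B1", "B5"]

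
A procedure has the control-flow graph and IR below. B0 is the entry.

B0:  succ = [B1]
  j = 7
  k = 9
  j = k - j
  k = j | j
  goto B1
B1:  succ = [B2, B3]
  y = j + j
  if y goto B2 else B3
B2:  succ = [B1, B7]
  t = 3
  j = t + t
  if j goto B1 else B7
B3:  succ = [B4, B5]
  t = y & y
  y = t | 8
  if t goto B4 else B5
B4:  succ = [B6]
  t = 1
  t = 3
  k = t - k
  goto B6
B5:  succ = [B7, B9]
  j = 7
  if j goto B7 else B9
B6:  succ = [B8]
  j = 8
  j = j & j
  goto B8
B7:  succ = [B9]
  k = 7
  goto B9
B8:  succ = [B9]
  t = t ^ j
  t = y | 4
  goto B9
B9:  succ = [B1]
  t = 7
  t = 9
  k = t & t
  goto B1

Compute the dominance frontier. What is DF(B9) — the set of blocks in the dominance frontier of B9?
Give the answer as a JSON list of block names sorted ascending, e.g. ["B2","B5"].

idom tree: B1←B0 B2←B1 B3←B1 B4←B3 B5←B3 B6←B4 B7←B1 B8←B6 B9←B1
Dom at joins:
  B1: preds {B0,B2,B9}: {B0} ∩ {B0,B1,B2} ∩ {B0,B1,B9} = {B0}; idom=B0
  B7: preds {B2,B5}: {B0,B1,B2} ∩ {B0,B1,B3,B5} = {B0,B1}; idom=B1
  B9: preds {B5,B7,B8}: {B0,B1,B3,B5} ∩ {B0,B1,B7} ∩ {B0,B1,B3,B4,B6,B8} = {B0,B1}; idom=B1

Frontier:
  B1←B0: walk · to B0
  B1←B2: walk B2→B1 to B0
  B1←B9: walk B9→B1 to B0
  B7←B2: walk B2 to B1
  B7←B5: walk B5→B3 to B1
  B9←B5: walk B5→B3 to B1
  B9←B7: walk B7 to B1
  B9←B8: walk B8→B6→B4→B3 to B1
  B0 → ∅
  B1 → {B1}
  B2 → {B1,B7}
  B3 → {B7,B9}
  B4 → {B9}
  B5 → {B7,B9}
  B6 → {B9}
  B7 → {B9}
  B8 → {B9}
  B9 → {B1}

DF(B9) = ["B1"]

Answer: ["B1"]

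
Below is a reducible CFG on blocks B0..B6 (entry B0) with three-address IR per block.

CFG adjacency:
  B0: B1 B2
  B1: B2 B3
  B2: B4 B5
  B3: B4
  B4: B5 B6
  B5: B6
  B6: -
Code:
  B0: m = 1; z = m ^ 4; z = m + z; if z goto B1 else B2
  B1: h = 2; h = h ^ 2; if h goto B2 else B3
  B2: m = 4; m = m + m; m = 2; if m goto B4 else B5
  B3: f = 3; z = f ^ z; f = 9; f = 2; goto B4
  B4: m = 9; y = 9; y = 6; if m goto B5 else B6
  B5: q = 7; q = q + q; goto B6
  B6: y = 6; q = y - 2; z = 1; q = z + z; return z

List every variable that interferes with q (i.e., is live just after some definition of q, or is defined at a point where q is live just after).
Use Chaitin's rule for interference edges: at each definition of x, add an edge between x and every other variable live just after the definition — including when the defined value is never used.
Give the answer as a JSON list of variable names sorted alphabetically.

Answer: ["z"]

Analysis:
def/use:
  B0 def {m,z} use ∅
  B1 def {h} use ∅
  B2 def {m} use ∅
  B3 def {f,z} use {z}
  B4 def {m,y} use ∅
  B5 def {q} use ∅
  B6 def {q,y,z} use ∅

Backward fixpoint:
  B0 li=∅ lo={z}
  B1 li={z} lo={z}
  B2 li=∅ lo=∅
  B3 li={z} lo=∅
  B4 li=∅ lo=∅
  B5 li=∅ lo=∅
  B6 li=∅ lo=∅

Interfere edges:
  f — {z}
  h — {z}
  m — {y,z}
  q — {z}
  y — {m}
  z — {f,h,m,q}

N(q) = ["z"]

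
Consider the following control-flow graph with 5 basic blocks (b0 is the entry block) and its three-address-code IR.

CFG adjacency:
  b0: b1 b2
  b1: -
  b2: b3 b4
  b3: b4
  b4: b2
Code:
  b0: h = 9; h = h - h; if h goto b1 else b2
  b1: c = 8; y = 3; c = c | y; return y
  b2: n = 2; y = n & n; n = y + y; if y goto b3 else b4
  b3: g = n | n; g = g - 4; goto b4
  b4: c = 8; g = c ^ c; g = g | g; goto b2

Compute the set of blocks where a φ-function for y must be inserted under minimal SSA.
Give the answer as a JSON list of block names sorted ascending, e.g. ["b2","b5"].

Answer: ["b2"]

Analysis:
idom tree: b1←b0 b2←b0 b3←b2 b4←b2
Join-block Dom:
  b2: preds {b0,b4}: {b0} ∩ {b0,b2,b4} = {b0}; idom=b0
  b4: preds {b2,b3}: {b0,b2} ∩ {b0,b2,b3} = {b0,b2}; idom=b2

DF derivation:
  join b2 pred b0: · stop@b0
  join b2 pred b4: b4→b2 stop@b0
  join b4 pred b2: · stop@b2
  join b4 pred b3: b3 stop@b2
  b0 → ∅
  b1 → ∅
  b2 → {b2}
  b3 → {b4}
  b4 → {b2}

φ for y: defs {b1,b2}
  DF⁺ = {b2}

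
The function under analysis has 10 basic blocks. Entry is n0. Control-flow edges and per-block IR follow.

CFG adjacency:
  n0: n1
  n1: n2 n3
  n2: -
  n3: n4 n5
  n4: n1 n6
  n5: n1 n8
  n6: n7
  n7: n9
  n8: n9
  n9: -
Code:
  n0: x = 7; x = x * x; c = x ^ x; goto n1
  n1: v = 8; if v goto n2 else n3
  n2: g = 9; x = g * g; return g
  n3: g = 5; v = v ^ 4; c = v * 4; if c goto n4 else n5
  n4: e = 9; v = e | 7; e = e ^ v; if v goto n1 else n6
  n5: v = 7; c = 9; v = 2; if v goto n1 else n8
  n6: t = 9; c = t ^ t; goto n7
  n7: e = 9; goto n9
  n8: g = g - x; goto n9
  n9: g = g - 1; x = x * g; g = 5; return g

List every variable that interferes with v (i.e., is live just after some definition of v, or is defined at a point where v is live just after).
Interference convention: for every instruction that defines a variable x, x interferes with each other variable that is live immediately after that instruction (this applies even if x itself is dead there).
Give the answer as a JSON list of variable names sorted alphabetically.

Answer: ["e", "g", "x"]

Derivation:
Per-block:
  n0: {c,x} / ∅
  n1: {v} / ∅
  n2: {g,x} / ∅
  n3: {c,g,v} / {v}
  n4: {e,v} / ∅
  n5: {c,v} / ∅
  n6: {c,t} / ∅
  n7: {e} / ∅
  n8: {g} / {g,x}
  n9: {g,x} / {g,x}

Backward fixpoint:
  live n0: ∅→{x}
  live n1: {x}→{v,x}
  live n2: ∅→∅
  live n3: {v,x}→{g,x}
  live n4: {g,x}→{g,x}
  live n5: {g,x}→{g,x}
  live n6: {g,x}→{g,x}
  live n7: {g,x}→{g,x}
  live n8: {g,x}→{g,x}
  live n9: {g,x}→∅

Interfere edges:
  c — {g,x}
  e — {g,v,x}
  g — {c,e,t,v,x}
  t — {g,x}
  v — {e,g,x}
  x — {c,e,g,t,v}

N(v) = ["e", "g", "x"]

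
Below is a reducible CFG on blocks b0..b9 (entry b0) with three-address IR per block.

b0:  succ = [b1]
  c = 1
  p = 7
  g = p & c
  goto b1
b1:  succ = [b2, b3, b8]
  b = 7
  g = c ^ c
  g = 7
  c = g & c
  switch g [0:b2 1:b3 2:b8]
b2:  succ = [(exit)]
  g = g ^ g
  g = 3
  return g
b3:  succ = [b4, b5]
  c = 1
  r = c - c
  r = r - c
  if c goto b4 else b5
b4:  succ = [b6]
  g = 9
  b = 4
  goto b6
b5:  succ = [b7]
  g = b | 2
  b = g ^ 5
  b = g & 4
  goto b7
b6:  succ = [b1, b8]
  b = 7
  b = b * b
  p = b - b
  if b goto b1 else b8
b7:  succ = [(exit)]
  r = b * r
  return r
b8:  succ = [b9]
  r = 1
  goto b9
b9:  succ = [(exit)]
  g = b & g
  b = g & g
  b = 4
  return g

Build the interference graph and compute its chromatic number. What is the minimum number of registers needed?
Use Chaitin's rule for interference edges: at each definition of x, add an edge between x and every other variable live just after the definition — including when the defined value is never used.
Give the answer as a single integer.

Per-block:
  b0 def {c,g,p} use ∅
  b1 def {b,c,g} use {c}
  b2 def {g} use {g}
  b3 def {c,r} use ∅
  b4 def {b,g} use ∅
  b5 def {b,g} use {b}
  b6 def {b,p} use ∅
  b7 def {r} use {b,r}
  b8 def {r} use ∅
  b9 def {b,g} use {b,g}

Liveness:
  live b0: ∅→{c}
  live b1: {c}→{b,g}
  live b2: {g}→∅
  live b3: {b}→{b,c,r}
  live b4: {c}→{c,g}
  live b5: {b,r}→{b,r}
  live b6: {c,g}→{b,c,g}
  live b7: {b,r}→∅
  live b8: {b,g}→{b,g}
  live b9: {b,g}→∅

Conflict graph:
  b: {c,g,p,r}
  c: {b,g,p,r}
  g: {b,c,p,r}
  p: {b,c,g}
  r: {b,c,g}

Registers:
  lower bound: {b,c,g,p} mutually conflict ⇒ χ ≥ 4
  assign b→c0 c→c1 g→c2 p→c3 r→c3 — no edge inside a register ⇒ χ ≤ 4
  χ = 4

Answer: 4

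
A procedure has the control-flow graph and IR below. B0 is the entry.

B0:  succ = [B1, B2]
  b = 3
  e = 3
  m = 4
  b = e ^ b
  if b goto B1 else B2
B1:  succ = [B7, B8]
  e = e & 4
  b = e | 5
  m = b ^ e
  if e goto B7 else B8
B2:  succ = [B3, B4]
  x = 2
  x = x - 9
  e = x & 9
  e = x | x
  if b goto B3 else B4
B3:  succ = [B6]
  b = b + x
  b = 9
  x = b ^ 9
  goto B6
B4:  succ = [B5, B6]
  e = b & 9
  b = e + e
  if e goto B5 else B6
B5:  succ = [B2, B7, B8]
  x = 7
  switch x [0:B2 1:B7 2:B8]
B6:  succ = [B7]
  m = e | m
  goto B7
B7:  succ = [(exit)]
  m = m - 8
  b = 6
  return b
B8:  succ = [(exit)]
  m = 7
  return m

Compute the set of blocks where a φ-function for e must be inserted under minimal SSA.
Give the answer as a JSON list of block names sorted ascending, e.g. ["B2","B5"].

idom tree: B1←B0 B2←B0 B3←B2 B4←B2 B5←B4 B6←B2 B7←B0 B8←B0
Dom∩ at merges:
  B2: preds {B0,B5}: {B0} ∩ {B0,B2,B4,B5} = {B0}; idom=B0
  B6: preds {B3,B4}: {B0,B2,B3} ∩ {B0,B2,B4} = {B0,B2}; idom=B2
  B7: preds {B1,B5,B6}: {B0,B1} ∩ {B0,B2,B4,B5} ∩ {B0,B2,B6} = {B0}; idom=B0
  B8: preds {B1,B5}: {B0,B1} ∩ {B0,B2,B4,B5} = {B0}; idom=B0

DF walk-up:
  join B2 pred B0: · stop@B0
  join B2 pred B5: B5→B4→B2 stop@B0
  join B6 pred B3: B3 stop@B2
  join B6 pred B4: B4 stop@B2
  join B7 pred B1: B1 stop@B0
  join B7 pred B5: B5→B4→B2 stop@B0
  join B7 pred B6: B6→B2 stop@B0
  join B8 pred B1: B1 stop@B0
  join B8 pred B5: B5→B4→B2 stop@B0
  B0: DF=∅
  B1: DF={B7,B8}
  B2: DF={B2,B7,B8}
  B3: DF={B6}
  B4: DF={B2,B6,B7,B8}
  B5: DF={B2,B7,B8}
  B6: DF={B7}
  B7: DF=∅
  B8: DF=∅

φ for e: defs {B0,B1,B2,B4}
  DF⁺ = {B2,B6,B7,B8}

Answer: ["B2", "B6", "B7", "B8"]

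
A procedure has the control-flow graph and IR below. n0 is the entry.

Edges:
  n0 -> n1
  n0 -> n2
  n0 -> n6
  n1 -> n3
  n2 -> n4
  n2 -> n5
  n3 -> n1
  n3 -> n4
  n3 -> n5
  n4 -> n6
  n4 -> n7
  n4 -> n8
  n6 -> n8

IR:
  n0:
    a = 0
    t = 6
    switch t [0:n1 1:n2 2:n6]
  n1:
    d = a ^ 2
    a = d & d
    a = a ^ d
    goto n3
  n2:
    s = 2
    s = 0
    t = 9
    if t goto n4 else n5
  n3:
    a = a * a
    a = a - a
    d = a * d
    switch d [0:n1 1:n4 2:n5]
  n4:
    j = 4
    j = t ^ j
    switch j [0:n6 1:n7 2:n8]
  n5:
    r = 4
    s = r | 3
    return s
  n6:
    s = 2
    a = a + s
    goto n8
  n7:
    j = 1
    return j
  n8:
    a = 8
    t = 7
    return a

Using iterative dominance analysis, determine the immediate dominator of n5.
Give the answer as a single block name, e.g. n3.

idom tree: n1←n0 n2←n0 n3←n1 n4←n0 n5←n0 n6←n0 n7←n4 n8←n0
Join-block Dom:
  n1: preds {n0,n3}: {n0} ∩ {n0,n1,n3} = {n0}; idom=n0
  n4: preds {n2,n3}: {n0,n2} ∩ {n0,n1,n3} = {n0}; idom=n0
  n5: preds {n2,n3}: {n0,n2} ∩ {n0,n1,n3} = {n0}; idom=n0
  n6: preds {n0,n4}: {n0} ∩ {n0,n4} = {n0}; idom=n0
  n8: preds {n4,n6}: {n0,n4} ∩ {n0,n6} = {n0}; idom=n0

idom(n5) = n0

Answer: n0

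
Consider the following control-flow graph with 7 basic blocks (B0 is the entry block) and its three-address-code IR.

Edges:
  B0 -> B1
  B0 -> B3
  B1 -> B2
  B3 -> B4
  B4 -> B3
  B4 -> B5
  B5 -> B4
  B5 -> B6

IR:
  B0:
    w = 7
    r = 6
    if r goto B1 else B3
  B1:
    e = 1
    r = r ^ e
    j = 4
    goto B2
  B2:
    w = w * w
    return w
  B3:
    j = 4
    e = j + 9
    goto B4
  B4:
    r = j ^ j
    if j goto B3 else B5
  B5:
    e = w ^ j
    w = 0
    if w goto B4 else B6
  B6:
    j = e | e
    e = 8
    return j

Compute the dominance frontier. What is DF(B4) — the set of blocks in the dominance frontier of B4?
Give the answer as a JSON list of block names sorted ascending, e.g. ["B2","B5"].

idom tree: B1←B0 B2←B1 B3←B0 B4←B3 B5←B4 B6←B5
Dom∩ at merges:
  B3: preds {B0,B4}: {B0} ∩ {B0,B3,B4} = {B0}; idom=B0
  B4: preds {B3,B5}: {B0,B3} ∩ {B0,B3,B4,B5} = {B0,B3}; idom=B3

Frontier:
  B3←B0: walk · to B0
  B3←B4: walk B4→B3 to B0
  B4←B3: walk · to B3
  B4←B5: walk B5→B4 to B3
  DF(B0)=∅
  DF(B1)=∅
  DF(B2)=∅
  DF(B3)={B3}
  DF(B4)={B3,B4}
  DF(B5)={B4}
  DF(B6)=∅

DF(B4) = ["B3", "B4"]

Answer: ["B3", "B4"]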